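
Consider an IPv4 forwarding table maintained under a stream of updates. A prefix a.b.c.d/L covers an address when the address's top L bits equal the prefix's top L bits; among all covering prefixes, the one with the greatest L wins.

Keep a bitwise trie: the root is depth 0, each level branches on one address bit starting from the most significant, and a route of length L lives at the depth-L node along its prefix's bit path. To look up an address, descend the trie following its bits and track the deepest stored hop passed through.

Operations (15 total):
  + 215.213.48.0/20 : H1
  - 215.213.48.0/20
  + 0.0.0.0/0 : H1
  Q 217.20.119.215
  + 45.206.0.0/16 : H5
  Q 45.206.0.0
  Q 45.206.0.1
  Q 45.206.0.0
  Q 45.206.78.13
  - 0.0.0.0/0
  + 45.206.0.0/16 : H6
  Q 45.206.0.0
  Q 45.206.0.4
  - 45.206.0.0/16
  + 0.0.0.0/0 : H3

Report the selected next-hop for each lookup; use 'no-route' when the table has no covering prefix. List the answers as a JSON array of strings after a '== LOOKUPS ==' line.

Trace:
  + 215.213.48.0/20 (H1) depth=20
  del 215.213.48.0/20 (clear depth 20)
  + 0.0.0.0/0 (H1) depth=0
  Q 217.20.119.215: descend 1101 ; hops seen [H1] ; pick H1
  + 45.206.0.0/16 (H5) depth=16
  Q 45.206.0.0: descend 0010110111001110 ; hops seen [H1,H5] ; pick H5
  Q 45.206.0.1: descend 0010110111001110 ; hops seen [H1,H5] ; pick H5
  Q 45.206.0.0: descend 0010110111001110 ; hops seen [H1,H5] ; pick H5
  Q 45.206.78.13: descend 0010110111001110 ; hops seen [H1,H5] ; pick H5
  del 0.0.0.0/0 (clear depth 0)
  + 45.206.0.0/16 (H6) depth=16
  Q 45.206.0.0: descend 0010110111001110 ; hops seen [H6] ; pick H6
  Q 45.206.0.4: descend 0010110111001110 ; hops seen [H6] ; pick H6
  del 45.206.0.0/16 (clear depth 16)
  + 0.0.0.0/0 (H3) depth=0

== LOOKUPS ==
["H1","H5","H5","H5","H5","H6","H6"]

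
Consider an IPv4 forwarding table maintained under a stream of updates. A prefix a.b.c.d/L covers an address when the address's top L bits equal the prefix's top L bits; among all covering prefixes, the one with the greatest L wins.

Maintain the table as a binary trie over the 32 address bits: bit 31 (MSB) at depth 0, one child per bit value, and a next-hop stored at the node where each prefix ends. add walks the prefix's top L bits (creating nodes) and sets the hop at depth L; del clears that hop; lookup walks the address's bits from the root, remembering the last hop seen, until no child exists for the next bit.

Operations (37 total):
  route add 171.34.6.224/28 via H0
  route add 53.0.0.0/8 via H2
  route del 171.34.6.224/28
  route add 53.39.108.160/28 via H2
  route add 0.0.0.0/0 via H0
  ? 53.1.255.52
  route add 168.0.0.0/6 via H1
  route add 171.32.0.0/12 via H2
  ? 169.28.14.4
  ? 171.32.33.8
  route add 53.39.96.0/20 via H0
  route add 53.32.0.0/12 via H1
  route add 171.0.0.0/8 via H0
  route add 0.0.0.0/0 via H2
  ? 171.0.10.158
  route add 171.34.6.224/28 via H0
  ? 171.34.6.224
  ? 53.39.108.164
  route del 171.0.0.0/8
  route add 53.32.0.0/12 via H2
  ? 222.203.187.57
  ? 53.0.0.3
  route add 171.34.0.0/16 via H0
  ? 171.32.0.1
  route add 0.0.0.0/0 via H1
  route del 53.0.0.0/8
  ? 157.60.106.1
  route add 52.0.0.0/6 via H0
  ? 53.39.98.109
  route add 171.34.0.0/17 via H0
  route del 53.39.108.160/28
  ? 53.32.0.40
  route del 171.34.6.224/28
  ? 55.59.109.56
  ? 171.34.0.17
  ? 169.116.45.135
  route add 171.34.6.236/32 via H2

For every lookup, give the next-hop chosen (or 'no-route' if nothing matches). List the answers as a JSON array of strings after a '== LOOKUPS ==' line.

Process each operation:
  add 171.34.6.224/28 -> H0 at depth 28
  add 53.0.0.0/8 -> H2 at depth 8
  del 171.34.6.224/28 (clear depth 28)
  add 53.39.108.160/28 -> H2 at depth 28
  add 0.0.0.0/0 -> H0 at depth 0
  ? 53.1.255.52  path d0:H0→d1:-→d2:-→d3:-→d4:-→d5:-→d6:-→d7:-→d8:H2→d9:-→d10:-  best=H2
  add 168.0.0.0/6 -> H1 at depth 6
  add 171.32.0.0/12 -> H2 at depth 12
  ? 169.28.14.4  path d0:H0→d1:-→d2:-→d3:-→d4:-→d5:-→d6:H1  best=H1
  ? 171.32.33.8  path d0:H0→d1:-→d2:-→d3:-→d4:-→d5:-→d6:H1→d7:-→d8:-→d9:-→d10:-→d11:-→d12:H2→d13:-→d14:-  best=H2
  add 53.39.96.0/20 -> H0 at depth 20
  add 53.32.0.0/12 -> H1 at depth 12
  add 171.0.0.0/8 -> H0 at depth 8
  add 0.0.0.0/0 -> H2 at depth 0
  ? 171.0.10.158  path d0:H2→d1:-→d2:-→d3:-→d4:-→d5:-→d6:H1→d7:-→d8:H0→d9:-→d10:-  best=H0
  add 171.34.6.224/28 -> H0 at depth 28
  ? 171.34.6.224  path d0:H2→d1:-→d2:-→d3:-→d4:-→d5:-→d6:H1→d7:-→d8:H0→d9:-→d10:-→d11:-→d12:H2→d13:-→d14:-→d15:-→d16:-→d17:-→d18:-→d19:-→d20:-→d21:-→d22:-→d23:-→d24:-→d25:-→d26:-→d27:-→d28:H0  best=H0
  ? 53.39.108.164  path d0:H2→d1:-→d2:-→d3:-→d4:-→d5:-→d6:-→d7:-→d8:H2→d9:-→d10:-→d11:-→d12:H1→d13:-→d14:-→d15:-→d16:-→d17:-→d18:-→d19:-→d20:H0→d21:-→d22:-→d23:-→d24:-→d25:-→d26:-→d27:-→d28:H2  best=H2
  del 171.0.0.0/8 (clear depth 8)
  add 53.32.0.0/12 -> H2 at depth 12
  ? 222.203.187.57  path d0:H2→d1:-  best=H2
  ? 53.0.0.3  path d0:H2→d1:-→d2:-→d3:-→d4:-→d5:-→d6:-→d7:-→d8:H2→d9:-→d10:-  best=H2
  add 171.34.0.0/16 -> H0 at depth 16
  ? 171.32.0.1  path d0:H2→d1:-→d2:-→d3:-→d4:-→d5:-→d6:H1→d7:-→d8:-→d9:-→d10:-→d11:-→d12:H2→d13:-→d14:-  best=H2
  add 0.0.0.0/0 -> H1 at depth 0
  del 53.0.0.0/8 (clear depth 8)
  ? 157.60.106.1  path d0:H1→d1:-→d2:-  best=H1
  add 52.0.0.0/6 -> H0 at depth 6
  ? 53.39.98.109  path d0:H1→d1:-→d2:-→d3:-→d4:-→d5:-→d6:H0→d7:-→d8:-→d9:-→d10:-→d11:-→d12:H2→d13:-→d14:-→d15:-→d16:-→d17:-→d18:-→d19:-→d20:H0  best=H0
  add 171.34.0.0/17 -> H0 at depth 17
  del 53.39.108.160/28 (clear depth 28)
  ? 53.32.0.40  path d0:H1→d1:-→d2:-→d3:-→d4:-→d5:-→d6:H0→d7:-→d8:-→d9:-→d10:-→d11:-→d12:H2→d13:-  best=H2
  del 171.34.6.224/28 (clear depth 28)
  ? 55.59.109.56  path d0:H1→d1:-→d2:-→d3:-→d4:-→d5:-→d6:H0  best=H0
  ? 171.34.0.17  path d0:H1→d1:-→d2:-→d3:-→d4:-→d5:-→d6:H1→d7:-→d8:-→d9:-→d10:-→d11:-→d12:H2→d13:-→d14:-→d15:-→d16:H0→d17:H0→d18:-→d19:-→d20:-→d21:-  best=H0
  ? 169.116.45.135  path d0:H1→d1:-→d2:-→d3:-→d4:-→d5:-→d6:H1  best=H1
  add 171.34.6.236/32 -> H2 at depth 32

== LOOKUPS ==
["H2","H1","H2","H0","H0","H2","H2","H2","H2","H1","H0","H2","H0","H0","H1"]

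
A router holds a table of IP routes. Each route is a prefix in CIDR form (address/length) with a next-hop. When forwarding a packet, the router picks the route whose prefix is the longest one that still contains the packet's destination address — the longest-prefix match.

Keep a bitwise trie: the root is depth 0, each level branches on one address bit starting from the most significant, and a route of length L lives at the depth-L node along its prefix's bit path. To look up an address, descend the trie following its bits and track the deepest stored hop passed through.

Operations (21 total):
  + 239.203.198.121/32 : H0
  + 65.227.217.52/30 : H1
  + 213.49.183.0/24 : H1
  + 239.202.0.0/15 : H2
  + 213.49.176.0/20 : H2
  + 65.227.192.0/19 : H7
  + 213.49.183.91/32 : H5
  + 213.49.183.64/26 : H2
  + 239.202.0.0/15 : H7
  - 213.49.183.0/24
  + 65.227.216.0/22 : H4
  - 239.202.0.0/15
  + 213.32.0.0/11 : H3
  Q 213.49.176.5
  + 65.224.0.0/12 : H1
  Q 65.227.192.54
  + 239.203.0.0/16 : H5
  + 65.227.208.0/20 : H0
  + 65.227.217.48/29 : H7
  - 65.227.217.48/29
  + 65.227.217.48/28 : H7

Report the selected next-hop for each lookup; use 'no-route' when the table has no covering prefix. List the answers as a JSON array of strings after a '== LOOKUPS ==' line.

Apply in order:
  add 239.203.198.121/32 -> H0 at depth 32
  add 65.227.217.52/30 -> H1 at depth 30
  add 213.49.183.0/24 -> H1 at depth 24
  add 239.202.0.0/15 -> H2 at depth 15
  add 213.49.176.0/20 -> H2 at depth 20
  add 65.227.192.0/19 -> H7 at depth 19
  add 213.49.183.91/32 -> H5 at depth 32
  add 213.49.183.64/26 -> H2 at depth 26
  add 239.202.0.0/15 -> H7 at depth 15
  del 213.49.183.0/24 (clear depth 24)
  add 65.227.216.0/22 -> H4 at depth 22
  del 239.202.0.0/15 (clear depth 15)
  add 213.32.0.0/11 -> H3 at depth 11
  Q 213.49.176.5: descend 110101010011000110110 ; hops seen [H3,H2] ; pick H2
  add 65.224.0.0/12 -> H1 at depth 12
  Q 65.227.192.54: descend 0100000111100011110 ; hops seen [H1,H7] ; pick H7
  add 239.203.0.0/16 -> H5 at depth 16
  add 65.227.208.0/20 -> H0 at depth 20
  add 65.227.217.48/29 -> H7 at depth 29
  del 65.227.217.48/29 (clear depth 29)
  add 65.227.217.48/28 -> H7 at depth 28

== LOOKUPS ==
["H2","H7"]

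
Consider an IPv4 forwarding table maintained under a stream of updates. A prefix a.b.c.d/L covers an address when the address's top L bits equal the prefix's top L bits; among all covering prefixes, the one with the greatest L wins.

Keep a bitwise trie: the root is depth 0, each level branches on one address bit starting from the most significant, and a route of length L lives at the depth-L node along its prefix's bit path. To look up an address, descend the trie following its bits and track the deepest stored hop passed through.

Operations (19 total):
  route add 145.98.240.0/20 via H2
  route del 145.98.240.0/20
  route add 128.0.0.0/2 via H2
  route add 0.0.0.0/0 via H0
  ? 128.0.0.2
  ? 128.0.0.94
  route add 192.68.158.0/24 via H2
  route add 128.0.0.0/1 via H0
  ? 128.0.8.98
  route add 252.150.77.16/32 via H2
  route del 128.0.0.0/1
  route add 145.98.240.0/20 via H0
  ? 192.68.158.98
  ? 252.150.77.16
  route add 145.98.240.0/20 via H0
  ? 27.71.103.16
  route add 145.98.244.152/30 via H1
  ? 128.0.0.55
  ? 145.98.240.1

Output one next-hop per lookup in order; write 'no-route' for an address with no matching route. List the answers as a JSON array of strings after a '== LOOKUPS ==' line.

Apply in order:
  + 145.98.240.0/20 (H2) depth=20
  del 145.98.240.0/20 (clear depth 20)
  + 128.0.0.0/2 (H2) depth=2
  + 0.0.0.0/0 (H0) depth=0
  Q 128.0.0.2: descend 100 ; hops seen [H0,H2] ; pick H2
  Q 128.0.0.94: descend 100 ; hops seen [H0,H2] ; pick H2
  + 192.68.158.0/24 (H2) depth=24
  + 128.0.0.0/1 (H0) depth=1
  Q 128.0.8.98: descend 100 ; hops seen [H0,H0,H2] ; pick H2
  + 252.150.77.16/32 (H2) depth=32
  del 128.0.0.0/1 (clear depth 1)
  + 145.98.240.0/20 (H0) depth=20
  Q 192.68.158.98: descend 110000000100010010011110 ; hops seen [H0,H2] ; pick H2
  Q 252.150.77.16: descend 11111100100101100100110100010000 ; hops seen [H0,H2] ; pick H2
  + 145.98.240.0/20 (H0) depth=20
  Q 27.71.103.16: descend ε ; hops seen [H0] ; pick H0
  + 145.98.244.152/30 (H1) depth=30
  Q 128.0.0.55: descend 100 ; hops seen [H0,H2] ; pick H2
  Q 145.98.240.1: descend 100100010110001011110 ; hops seen [H0,H2,H0] ; pick H0

== LOOKUPS ==
["H2","H2","H2","H2","H2","H0","H2","H0"]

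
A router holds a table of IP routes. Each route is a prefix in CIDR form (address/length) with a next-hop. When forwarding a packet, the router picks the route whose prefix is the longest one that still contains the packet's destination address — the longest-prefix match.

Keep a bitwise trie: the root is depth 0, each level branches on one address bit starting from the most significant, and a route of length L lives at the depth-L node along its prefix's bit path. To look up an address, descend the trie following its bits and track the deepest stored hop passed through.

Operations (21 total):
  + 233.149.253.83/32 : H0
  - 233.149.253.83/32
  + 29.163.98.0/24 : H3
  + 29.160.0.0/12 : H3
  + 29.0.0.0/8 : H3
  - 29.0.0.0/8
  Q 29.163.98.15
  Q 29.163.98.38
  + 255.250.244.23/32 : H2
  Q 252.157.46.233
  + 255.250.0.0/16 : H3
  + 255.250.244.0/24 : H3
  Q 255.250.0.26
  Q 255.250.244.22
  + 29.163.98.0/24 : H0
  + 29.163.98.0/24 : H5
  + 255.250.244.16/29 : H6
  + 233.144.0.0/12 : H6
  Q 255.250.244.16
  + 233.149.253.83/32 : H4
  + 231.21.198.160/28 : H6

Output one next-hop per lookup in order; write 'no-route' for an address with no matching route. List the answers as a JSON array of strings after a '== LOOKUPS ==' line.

Apply in order:
  add 233.149.253.83/32 -> H0 at depth 32
  - 233.149.253.83/32 clear@32
  add 29.163.98.0/24 -> H3 at depth 24
  add 29.160.0.0/12 -> H3 at depth 12
  add 29.0.0.0/8 -> H3 at depth 8
  - 29.0.0.0/8 clear@8
  Q 29.163.98.15: descend 000111011010001101100010 ; hops seen [H3,H3] ; pick H3
  Q 29.163.98.38: descend 000111011010001101100010 ; hops seen [H3,H3] ; pick H3
  add 255.250.244.23/32 -> H2 at depth 32
  Q 252.157.46.233: descend 111111 ; hops seen [∅] ; pick no-route
  add 255.250.0.0/16 -> H3 at depth 16
  add 255.250.244.0/24 -> H3 at depth 24
  Q 255.250.0.26: descend 1111111111111010 ; hops seen [H3] ; pick H3
  Q 255.250.244.22: descend 1111111111111010111101000001011 ; hops seen [H3,H3] ; pick H3
  add 29.163.98.0/24 -> H0 at depth 24
  add 29.163.98.0/24 -> H5 at depth 24
  add 255.250.244.16/29 -> H6 at depth 29
  add 233.144.0.0/12 -> H6 at depth 12
  Q 255.250.244.16: descend 11111111111110101111010000010 ; hops seen [H3,H3,H6] ; pick H6
  add 233.149.253.83/32 -> H4 at depth 32
  add 231.21.198.160/28 -> H6 at depth 28

== LOOKUPS ==
["H3","H3","no-route","H3","H3","H6"]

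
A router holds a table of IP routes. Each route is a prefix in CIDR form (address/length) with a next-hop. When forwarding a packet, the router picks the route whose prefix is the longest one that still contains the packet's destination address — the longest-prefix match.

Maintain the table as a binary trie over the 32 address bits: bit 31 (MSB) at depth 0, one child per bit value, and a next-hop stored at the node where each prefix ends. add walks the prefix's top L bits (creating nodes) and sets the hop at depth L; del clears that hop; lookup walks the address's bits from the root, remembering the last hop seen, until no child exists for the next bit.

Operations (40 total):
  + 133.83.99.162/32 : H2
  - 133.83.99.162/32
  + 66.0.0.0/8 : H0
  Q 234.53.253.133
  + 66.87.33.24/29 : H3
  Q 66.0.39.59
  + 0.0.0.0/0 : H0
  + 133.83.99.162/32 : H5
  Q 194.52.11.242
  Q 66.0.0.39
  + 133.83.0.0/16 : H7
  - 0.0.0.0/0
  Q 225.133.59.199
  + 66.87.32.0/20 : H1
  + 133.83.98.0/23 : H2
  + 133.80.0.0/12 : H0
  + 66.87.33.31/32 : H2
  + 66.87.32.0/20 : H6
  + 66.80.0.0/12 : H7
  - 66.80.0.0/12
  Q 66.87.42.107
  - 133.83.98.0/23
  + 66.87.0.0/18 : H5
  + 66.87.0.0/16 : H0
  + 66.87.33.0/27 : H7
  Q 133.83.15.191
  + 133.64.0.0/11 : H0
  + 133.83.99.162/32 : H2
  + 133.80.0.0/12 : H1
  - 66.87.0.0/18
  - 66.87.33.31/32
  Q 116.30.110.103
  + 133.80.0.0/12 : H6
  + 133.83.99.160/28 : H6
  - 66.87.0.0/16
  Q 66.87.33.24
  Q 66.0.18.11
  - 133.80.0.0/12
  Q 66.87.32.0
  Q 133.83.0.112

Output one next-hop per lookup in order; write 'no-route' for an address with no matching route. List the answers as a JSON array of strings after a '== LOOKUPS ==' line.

Process each operation:
  + 133.83.99.162/32 (H2) depth=32
  - 133.83.99.162/32 clear@32
  + 66.0.0.0/8 (H0) depth=8
  lookup 234.53.253.133: bits 1 walk d0:-→d1:- -> no-route
  + 66.87.33.24/29 (H3) depth=29
  lookup 66.0.39.59: bits 010000100 walk d0:-→d1:-→d2:-→d3:-→d4:-→d5:-→d6:-→d7:-→d8:H0→d9:- -> H0
  + 0.0.0.0/0 (H0) depth=0
  + 133.83.99.162/32 (H5) depth=32
  lookup 194.52.11.242: bits 1 walk d0:H0→d1:- -> H0
  lookup 66.0.0.39: bits 010000100 walk d0:H0→d1:-→d2:-→d3:-→d4:-→d5:-→d6:-→d7:-→d8:H0→d9:- -> H0
  + 133.83.0.0/16 (H7) depth=16
  - 0.0.0.0/0 clear@0
  lookup 225.133.59.199: bits 1 walk d0:-→d1:- -> no-route
  + 66.87.32.0/20 (H1) depth=20
  + 133.83.98.0/23 (H2) depth=23
  + 133.80.0.0/12 (H0) depth=12
  + 66.87.33.31/32 (H2) depth=32
  + 66.87.32.0/20 (H6) depth=20
  + 66.80.0.0/12 (H7) depth=12
  - 66.80.0.0/12 clear@12
  lookup 66.87.42.107: bits 01000010010101110010 walk d0:-→d1:-→d2:-→d3:-→d4:-→d5:-→d6:-→d7:-→d8:H0→d9:-→d10:-→d11:-→d12:-→d13:-→d14:-→d15:-→d16:-→d17:-→d18:-→d19:-→d20:H6 -> H6
  - 133.83.98.0/23 clear@23
  + 66.87.0.0/18 (H5) depth=18
  + 66.87.0.0/16 (H0) depth=16
  + 66.87.33.0/27 (H7) depth=27
  lookup 133.83.15.191: bits 10000101010100110 walk d0:-→d1:-→d2:-→d3:-→d4:-→d5:-→d6:-→d7:-→d8:-→d9:-→d10:-→d11:-→d12:H0→d13:-→d14:-→d15:-→d16:H7→d17:- -> H7
  + 133.64.0.0/11 (H0) depth=11
  + 133.83.99.162/32 (H2) depth=32
  + 133.80.0.0/12 (H1) depth=12
  - 66.87.0.0/18 clear@18
  - 66.87.33.31/32 clear@32
  lookup 116.30.110.103: bits 01 walk d0:-→d1:-→d2:- -> no-route
  + 133.80.0.0/12 (H6) depth=12
  + 133.83.99.160/28 (H6) depth=28
  - 66.87.0.0/16 clear@16
  lookup 66.87.33.24: bits 01000010010101110010000100011 walk d0:-→d1:-→d2:-→d3:-→d4:-→d5:-→d6:-→d7:-→d8:H0→d9:-→d10:-→d11:-→d12:-→d13:-→d14:-→d15:-→d16:-→d17:-→d18:-→d19:-→d20:H6→d21:-→d22:-→d23:-→d24:-→d25:-→d26:-→d27:H7→d28:-→d29:H3 -> H3
  lookup 66.0.18.11: bits 010000100 walk d0:-→d1:-→d2:-→d3:-→d4:-→d5:-→d6:-→d7:-→d8:H0→d9:- -> H0
  - 133.80.0.0/12 clear@12
  lookup 66.87.32.0: bits 01000010010101110010000 walk d0:-→d1:-→d2:-→d3:-→d4:-→d5:-→d6:-→d7:-→d8:H0→d9:-→d10:-→d11:-→d12:-→d13:-→d14:-→d15:-→d16:-→d17:-→d18:-→d19:-→d20:H6→d21:-→d22:-→d23:- -> H6
  lookup 133.83.0.112: bits 10000101010100110 walk d0:-→d1:-→d2:-→d3:-→d4:-→d5:-→d6:-→d7:-→d8:-→d9:-→d10:-→d11:H0→d12:-→d13:-→d14:-→d15:-→d16:H7→d17:- -> H7

== LOOKUPS ==
["no-route","H0","H0","H0","no-route","H6","H7","no-route","H3","H0","H6","H7"]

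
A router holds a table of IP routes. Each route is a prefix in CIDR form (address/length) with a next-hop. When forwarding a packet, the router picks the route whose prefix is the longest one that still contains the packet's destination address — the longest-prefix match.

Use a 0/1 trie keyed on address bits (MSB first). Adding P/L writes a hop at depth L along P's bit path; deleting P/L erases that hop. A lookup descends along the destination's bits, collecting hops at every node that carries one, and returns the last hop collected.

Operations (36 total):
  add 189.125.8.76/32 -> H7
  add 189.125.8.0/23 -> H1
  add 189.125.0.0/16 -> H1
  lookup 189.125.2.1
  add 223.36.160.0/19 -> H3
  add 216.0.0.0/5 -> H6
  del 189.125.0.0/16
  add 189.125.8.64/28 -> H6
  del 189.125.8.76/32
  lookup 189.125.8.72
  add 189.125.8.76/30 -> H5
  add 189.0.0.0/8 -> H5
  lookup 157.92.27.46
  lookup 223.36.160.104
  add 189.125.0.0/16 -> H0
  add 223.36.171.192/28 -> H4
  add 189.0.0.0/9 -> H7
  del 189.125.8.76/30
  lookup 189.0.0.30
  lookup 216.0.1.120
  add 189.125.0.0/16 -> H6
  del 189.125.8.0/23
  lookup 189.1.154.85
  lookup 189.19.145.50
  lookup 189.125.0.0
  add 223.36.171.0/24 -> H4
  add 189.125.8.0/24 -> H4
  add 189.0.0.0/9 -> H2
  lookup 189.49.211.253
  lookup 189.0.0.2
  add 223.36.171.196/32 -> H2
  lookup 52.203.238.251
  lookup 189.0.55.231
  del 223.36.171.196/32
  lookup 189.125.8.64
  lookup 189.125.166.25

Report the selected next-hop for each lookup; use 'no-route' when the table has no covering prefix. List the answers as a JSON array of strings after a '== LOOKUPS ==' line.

Trace:
  + 189.125.8.76/32 (H7) depth=32
  + 189.125.8.0/23 (H1) depth=23
  + 189.125.0.0/16 (H1) depth=16
  Q 189.125.2.1: descend 10111101011111010000 ; hops seen [H1] ; pick H1
  + 223.36.160.0/19 (H3) depth=19
  + 216.0.0.0/5 (H6) depth=5
  - 189.125.0.0/16 clear@16
  + 189.125.8.64/28 (H6) depth=28
  - 189.125.8.76/32 clear@32
  Q 189.125.8.72: descend 10111101011111010000100001001 ; hops seen [H1,H6] ; pick H6
  + 189.125.8.76/30 (H5) depth=30
  + 189.0.0.0/8 (H5) depth=8
  Q 157.92.27.46: descend 10 ; hops seen [∅] ; pick no-route
  Q 223.36.160.104: descend 1101111100100100101 ; hops seen [H6,H3] ; pick H3
  + 189.125.0.0/16 (H0) depth=16
  + 223.36.171.192/28 (H4) depth=28
  + 189.0.0.0/9 (H7) depth=9
  - 189.125.8.76/30 clear@30
  Q 189.0.0.30: descend 101111010 ; hops seen [H5,H7] ; pick H7
  Q 216.0.1.120: descend 11011 ; hops seen [H6] ; pick H6
  + 189.125.0.0/16 (H6) depth=16
  - 189.125.8.0/23 clear@23
  Q 189.1.154.85: descend 101111010 ; hops seen [H5,H7] ; pick H7
  Q 189.19.145.50: descend 101111010 ; hops seen [H5,H7] ; pick H7
  Q 189.125.0.0: descend 10111101011111010000 ; hops seen [H5,H7,H6] ; pick H6
  + 223.36.171.0/24 (H4) depth=24
  + 189.125.8.0/24 (H4) depth=24
  + 189.0.0.0/9 (H2) depth=9
  Q 189.49.211.253: descend 101111010 ; hops seen [H5,H2] ; pick H2
  Q 189.0.0.2: descend 101111010 ; hops seen [H5,H2] ; pick H2
  + 223.36.171.196/32 (H2) depth=32
  Q 52.203.238.251: descend ε ; hops seen [∅] ; pick no-route
  Q 189.0.55.231: descend 101111010 ; hops seen [H5,H2] ; pick H2
  - 223.36.171.196/32 clear@32
  Q 189.125.8.64: descend 1011110101111101000010000100 ; hops seen [H5,H2,H6,H4,H6] ; pick H6
  Q 189.125.166.25: descend 1011110101111101 ; hops seen [H5,H2,H6] ; pick H6

== LOOKUPS ==
["H1","H6","no-route","H3","H7","H6","H7","H7","H6","H2","H2","no-route","H2","H6","H6"]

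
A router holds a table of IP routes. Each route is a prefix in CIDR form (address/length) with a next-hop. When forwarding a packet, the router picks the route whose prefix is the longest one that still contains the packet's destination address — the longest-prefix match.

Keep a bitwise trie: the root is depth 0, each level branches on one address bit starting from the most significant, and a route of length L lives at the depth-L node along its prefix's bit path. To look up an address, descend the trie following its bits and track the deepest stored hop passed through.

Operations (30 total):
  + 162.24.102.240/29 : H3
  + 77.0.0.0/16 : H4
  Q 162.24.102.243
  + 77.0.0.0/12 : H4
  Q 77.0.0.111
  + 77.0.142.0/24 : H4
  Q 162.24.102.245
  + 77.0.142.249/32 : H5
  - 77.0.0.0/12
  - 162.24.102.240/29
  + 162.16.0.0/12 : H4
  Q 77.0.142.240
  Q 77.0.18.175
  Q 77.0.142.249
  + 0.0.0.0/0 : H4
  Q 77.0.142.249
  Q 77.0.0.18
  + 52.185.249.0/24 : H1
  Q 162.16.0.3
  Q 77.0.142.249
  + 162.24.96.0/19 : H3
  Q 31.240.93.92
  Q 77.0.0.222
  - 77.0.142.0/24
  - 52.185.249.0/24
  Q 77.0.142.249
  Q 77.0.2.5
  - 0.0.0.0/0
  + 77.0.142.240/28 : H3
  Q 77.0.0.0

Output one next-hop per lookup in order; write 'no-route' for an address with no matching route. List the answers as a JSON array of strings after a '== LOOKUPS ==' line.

Apply in order:
  + 162.24.102.240/29 (H3) depth=29
  + 77.0.0.0/16 (H4) depth=16
  lookup 162.24.102.243: bits 10100010000110000110011011110 walk d0:-→d1:-→d2:-→d3:-→d4:-→d5:-→d6:-→d7:-→d8:-→d9:-→d10:-→d11:-→d12:-→d13:-→d14:-→d15:-→d16:-→d17:-→d18:-→d19:-→d20:-→d21:-→d22:-→d23:-→d24:-→d25:-→d26:-→d27:-→d28:-→d29:H3 -> H3
  + 77.0.0.0/12 (H4) depth=12
  lookup 77.0.0.111: bits 0100110100000000 walk d0:-→d1:-→d2:-→d3:-→d4:-→d5:-→d6:-→d7:-→d8:-→d9:-→d10:-→d11:-→d12:H4→d13:-→d14:-→d15:-→d16:H4 -> H4
  + 77.0.142.0/24 (H4) depth=24
  lookup 162.24.102.245: bits 10100010000110000110011011110 walk d0:-→d1:-→d2:-→d3:-→d4:-→d5:-→d6:-→d7:-→d8:-→d9:-→d10:-→d11:-→d12:-→d13:-→d14:-→d15:-→d16:-→d17:-→d18:-→d19:-→d20:-→d21:-→d22:-→d23:-→d24:-→d25:-→d26:-→d27:-→d28:-→d29:H3 -> H3
  + 77.0.142.249/32 (H5) depth=32
  del 77.0.0.0/12 (clear depth 12)
  del 162.24.102.240/29 (clear depth 29)
  + 162.16.0.0/12 (H4) depth=12
  lookup 77.0.142.240: bits 0100110100000000100011101111 walk d0:-→d1:-→d2:-→d3:-→d4:-→d5:-→d6:-→d7:-→d8:-→d9:-→d10:-→d11:-→d12:-→d13:-→d14:-→d15:-→d16:H4→d17:-→d18:-→d19:-→d20:-→d21:-→d22:-→d23:-→d24:H4→d25:-→d26:-→d27:-→d28:- -> H4
  lookup 77.0.18.175: bits 0100110100000000 walk d0:-→d1:-→d2:-→d3:-→d4:-→d5:-→d6:-→d7:-→d8:-→d9:-→d10:-→d11:-→d12:-→d13:-→d14:-→d15:-→d16:H4 -> H4
  lookup 77.0.142.249: bits 01001101000000001000111011111001 walk d0:-→d1:-→d2:-→d3:-→d4:-→d5:-→d6:-→d7:-→d8:-→d9:-→d10:-→d11:-→d12:-→d13:-→d14:-→d15:-→d16:H4→d17:-→d18:-→d19:-→d20:-→d21:-→d22:-→d23:-→d24:H4→d25:-→d26:-→d27:-→d28:-→d29:-→d30:-→d31:-→d32:H5 -> H5
  + 0.0.0.0/0 (H4) depth=0
  lookup 77.0.142.249: bits 01001101000000001000111011111001 walk d0:H4→d1:-→d2:-→d3:-→d4:-→d5:-→d6:-→d7:-→d8:-→d9:-→d10:-→d11:-→d12:-→d13:-→d14:-→d15:-→d16:H4→d17:-→d18:-→d19:-→d20:-→d21:-→d22:-→d23:-→d24:H4→d25:-→d26:-→d27:-→d28:-→d29:-→d30:-→d31:-→d32:H5 -> H5
  lookup 77.0.0.18: bits 0100110100000000 walk d0:H4→d1:-→d2:-→d3:-→d4:-→d5:-→d6:-→d7:-→d8:-→d9:-→d10:-→d11:-→d12:-→d13:-→d14:-→d15:-→d16:H4 -> H4
  + 52.185.249.0/24 (H1) depth=24
  lookup 162.16.0.3: bits 101000100001 walk d0:H4→d1:-→d2:-→d3:-→d4:-→d5:-→d6:-→d7:-→d8:-→d9:-→d10:-→d11:-→d12:H4 -> H4
  lookup 77.0.142.249: bits 01001101000000001000111011111001 walk d0:H4→d1:-→d2:-→d3:-→d4:-→d5:-→d6:-→d7:-→d8:-→d9:-→d10:-→d11:-→d12:-→d13:-→d14:-→d15:-→d16:H4→d17:-→d18:-→d19:-→d20:-→d21:-→d22:-→d23:-→d24:H4→d25:-→d26:-→d27:-→d28:-→d29:-→d30:-→d31:-→d32:H5 -> H5
  + 162.24.96.0/19 (H3) depth=19
  lookup 31.240.93.92: bits 00 walk d0:H4→d1:-→d2:- -> H4
  lookup 77.0.0.222: bits 0100110100000000 walk d0:H4→d1:-→d2:-→d3:-→d4:-→d5:-→d6:-→d7:-→d8:-→d9:-→d10:-→d11:-→d12:-→d13:-→d14:-→d15:-→d16:H4 -> H4
  del 77.0.142.0/24 (clear depth 24)
  del 52.185.249.0/24 (clear depth 24)
  lookup 77.0.142.249: bits 01001101000000001000111011111001 walk d0:H4→d1:-→d2:-→d3:-→d4:-→d5:-→d6:-→d7:-→d8:-→d9:-→d10:-→d11:-→d12:-→d13:-→d14:-→d15:-→d16:H4→d17:-→d18:-→d19:-→d20:-→d21:-→d22:-→d23:-→d24:-→d25:-→d26:-→d27:-→d28:-→d29:-→d30:-→d31:-→d32:H5 -> H5
  lookup 77.0.2.5: bits 0100110100000000 walk d0:H4→d1:-→d2:-→d3:-→d4:-→d5:-→d6:-→d7:-→d8:-→d9:-→d10:-→d11:-→d12:-→d13:-→d14:-→d15:-→d16:H4 -> H4
  del 0.0.0.0/0 (clear depth 0)
  + 77.0.142.240/28 (H3) depth=28
  lookup 77.0.0.0: bits 0100110100000000 walk d0:-→d1:-→d2:-→d3:-→d4:-→d5:-→d6:-→d7:-→d8:-→d9:-→d10:-→d11:-→d12:-→d13:-→d14:-→d15:-→d16:H4 -> H4

== LOOKUPS ==
["H3","H4","H3","H4","H4","H5","H5","H4","H4","H5","H4","H4","H5","H4","H4"]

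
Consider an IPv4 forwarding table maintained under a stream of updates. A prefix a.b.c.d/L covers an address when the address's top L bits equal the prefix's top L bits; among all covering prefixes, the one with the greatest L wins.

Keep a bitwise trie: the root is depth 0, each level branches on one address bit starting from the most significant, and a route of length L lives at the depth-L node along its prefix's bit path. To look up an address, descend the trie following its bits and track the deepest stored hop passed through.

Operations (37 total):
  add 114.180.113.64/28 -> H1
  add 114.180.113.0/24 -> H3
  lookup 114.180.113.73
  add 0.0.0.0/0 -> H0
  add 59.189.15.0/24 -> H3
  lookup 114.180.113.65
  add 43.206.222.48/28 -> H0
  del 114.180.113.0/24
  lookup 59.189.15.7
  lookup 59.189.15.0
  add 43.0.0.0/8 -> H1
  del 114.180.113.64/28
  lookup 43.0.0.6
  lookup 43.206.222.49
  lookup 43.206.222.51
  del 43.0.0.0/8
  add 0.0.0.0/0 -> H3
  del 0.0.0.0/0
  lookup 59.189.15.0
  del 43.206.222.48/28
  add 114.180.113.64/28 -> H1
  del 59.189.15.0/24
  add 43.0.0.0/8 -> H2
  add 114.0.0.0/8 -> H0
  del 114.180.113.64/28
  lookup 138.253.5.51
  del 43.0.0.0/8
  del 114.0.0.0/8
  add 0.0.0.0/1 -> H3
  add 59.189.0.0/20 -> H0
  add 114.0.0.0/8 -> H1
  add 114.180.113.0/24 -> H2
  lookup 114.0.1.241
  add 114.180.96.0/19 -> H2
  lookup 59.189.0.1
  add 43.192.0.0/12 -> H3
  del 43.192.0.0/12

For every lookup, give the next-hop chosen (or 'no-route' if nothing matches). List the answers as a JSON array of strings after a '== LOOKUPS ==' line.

Trace:
  + 114.180.113.64/28 (H1) depth=28
  + 114.180.113.0/24 (H3) depth=24
  Q 114.180.113.73: descend 0111001010110100011100010100 ; hops seen [H3,H1] ; pick H1
  + 0.0.0.0/0 (H0) depth=0
  + 59.189.15.0/24 (H3) depth=24
  Q 114.180.113.65: descend 0111001010110100011100010100 ; hops seen [H0,H3,H1] ; pick H1
  + 43.206.222.48/28 (H0) depth=28
  del 114.180.113.0/24 (clear depth 24)
  Q 59.189.15.7: descend 001110111011110100001111 ; hops seen [H0,H3] ; pick H3
  Q 59.189.15.0: descend 001110111011110100001111 ; hops seen [H0,H3] ; pick H3
  + 43.0.0.0/8 (H1) depth=8
  del 114.180.113.64/28 (clear depth 28)
  Q 43.0.0.6: descend 00101011 ; hops seen [H0,H1] ; pick H1
  Q 43.206.222.49: descend 0010101111001110110111100011 ; hops seen [H0,H1,H0] ; pick H0
  Q 43.206.222.51: descend 0010101111001110110111100011 ; hops seen [H0,H1,H0] ; pick H0
  del 43.0.0.0/8 (clear depth 8)
  + 0.0.0.0/0 (H3) depth=0
  del 0.0.0.0/0 (clear depth 0)
  Q 59.189.15.0: descend 001110111011110100001111 ; hops seen [H3] ; pick H3
  del 43.206.222.48/28 (clear depth 28)
  + 114.180.113.64/28 (H1) depth=28
  del 59.189.15.0/24 (clear depth 24)
  + 43.0.0.0/8 (H2) depth=8
  + 114.0.0.0/8 (H0) depth=8
  del 114.180.113.64/28 (clear depth 28)
  Q 138.253.5.51: descend ε ; hops seen [∅] ; pick no-route
  del 43.0.0.0/8 (clear depth 8)
  del 114.0.0.0/8 (clear depth 8)
  + 0.0.0.0/1 (H3) depth=1
  + 59.189.0.0/20 (H0) depth=20
  + 114.0.0.0/8 (H1) depth=8
  + 114.180.113.0/24 (H2) depth=24
  Q 114.0.1.241: descend 01110010 ; hops seen [H3,H1] ; pick H1
  + 114.180.96.0/19 (H2) depth=19
  Q 59.189.0.1: descend 00111011101111010000 ; hops seen [H3,H0] ; pick H0
  + 43.192.0.0/12 (H3) depth=12
  del 43.192.0.0/12 (clear depth 12)

== LOOKUPS ==
["H1","H1","H3","H3","H1","H0","H0","H3","no-route","H1","H0"]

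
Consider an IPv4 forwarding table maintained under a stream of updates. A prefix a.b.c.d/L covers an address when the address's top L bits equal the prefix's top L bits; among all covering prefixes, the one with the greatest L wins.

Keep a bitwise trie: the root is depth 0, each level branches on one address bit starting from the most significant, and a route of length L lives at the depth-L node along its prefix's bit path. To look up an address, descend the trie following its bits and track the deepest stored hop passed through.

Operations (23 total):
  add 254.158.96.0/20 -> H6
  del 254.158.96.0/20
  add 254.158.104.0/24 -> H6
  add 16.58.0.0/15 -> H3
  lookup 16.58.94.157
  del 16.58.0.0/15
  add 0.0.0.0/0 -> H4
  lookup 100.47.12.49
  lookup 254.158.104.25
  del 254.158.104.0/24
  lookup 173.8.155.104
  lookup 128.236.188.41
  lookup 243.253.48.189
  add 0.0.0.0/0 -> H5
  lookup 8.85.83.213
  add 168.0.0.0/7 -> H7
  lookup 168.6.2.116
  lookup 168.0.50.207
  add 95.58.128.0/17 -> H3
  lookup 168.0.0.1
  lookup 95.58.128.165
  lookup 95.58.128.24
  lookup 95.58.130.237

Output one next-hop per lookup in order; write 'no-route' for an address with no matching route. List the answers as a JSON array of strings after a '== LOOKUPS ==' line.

Apply in order:
  add 254.158.96.0/20 -> H6 at depth 20
  - 254.158.96.0/20 clear@20
  add 254.158.104.0/24 -> H6 at depth 24
  add 16.58.0.0/15 -> H3 at depth 15
  ? 16.58.94.157  path d0:-→d1:-→d2:-→d3:-→d4:-→d5:-→d6:-→d7:-→d8:-→d9:-→d10:-→d11:-→d12:-→d13:-→d14:-→d15:H3  best=H3
  - 16.58.0.0/15 clear@15
  add 0.0.0.0/0 -> H4 at depth 0
  ? 100.47.12.49  path d0:H4→d1:-  best=H4
  ? 254.158.104.25  path d0:H4→d1:-→d2:-→d3:-→d4:-→d5:-→d6:-→d7:-→d8:-→d9:-→d10:-→d11:-→d12:-→d13:-→d14:-→d15:-→d16:-→d17:-→d18:-→d19:-→d20:-→d21:-→d22:-→d23:-→d24:H6  best=H6
  - 254.158.104.0/24 clear@24
  ? 173.8.155.104  path d0:H4→d1:-  best=H4
  ? 128.236.188.41  path d0:H4→d1:-  best=H4
  ? 243.253.48.189  path d0:H4→d1:-→d2:-→d3:-→d4:-  best=H4
  add 0.0.0.0/0 -> H5 at depth 0
  ? 8.85.83.213  path d0:H5→d1:-→d2:-→d3:-  best=H5
  add 168.0.0.0/7 -> H7 at depth 7
  ? 168.6.2.116  path d0:H5→d1:-→d2:-→d3:-→d4:-→d5:-→d6:-→d7:H7  best=H7
  ? 168.0.50.207  path d0:H5→d1:-→d2:-→d3:-→d4:-→d5:-→d6:-→d7:H7  best=H7
  add 95.58.128.0/17 -> H3 at depth 17
  ? 168.0.0.1  path d0:H5→d1:-→d2:-→d3:-→d4:-→d5:-→d6:-→d7:H7  best=H7
  ? 95.58.128.165  path d0:H5→d1:-→d2:-→d3:-→d4:-→d5:-→d6:-→d7:-→d8:-→d9:-→d10:-→d11:-→d12:-→d13:-→d14:-→d15:-→d16:-→d17:H3  best=H3
  ? 95.58.128.24  path d0:H5→d1:-→d2:-→d3:-→d4:-→d5:-→d6:-→d7:-→d8:-→d9:-→d10:-→d11:-→d12:-→d13:-→d14:-→d15:-→d16:-→d17:H3  best=H3
  ? 95.58.130.237  path d0:H5→d1:-→d2:-→d3:-→d4:-→d5:-→d6:-→d7:-→d8:-→d9:-→d10:-→d11:-→d12:-→d13:-→d14:-→d15:-→d16:-→d17:H3  best=H3

== LOOKUPS ==
["H3","H4","H6","H4","H4","H4","H5","H7","H7","H7","H3","H3","H3"]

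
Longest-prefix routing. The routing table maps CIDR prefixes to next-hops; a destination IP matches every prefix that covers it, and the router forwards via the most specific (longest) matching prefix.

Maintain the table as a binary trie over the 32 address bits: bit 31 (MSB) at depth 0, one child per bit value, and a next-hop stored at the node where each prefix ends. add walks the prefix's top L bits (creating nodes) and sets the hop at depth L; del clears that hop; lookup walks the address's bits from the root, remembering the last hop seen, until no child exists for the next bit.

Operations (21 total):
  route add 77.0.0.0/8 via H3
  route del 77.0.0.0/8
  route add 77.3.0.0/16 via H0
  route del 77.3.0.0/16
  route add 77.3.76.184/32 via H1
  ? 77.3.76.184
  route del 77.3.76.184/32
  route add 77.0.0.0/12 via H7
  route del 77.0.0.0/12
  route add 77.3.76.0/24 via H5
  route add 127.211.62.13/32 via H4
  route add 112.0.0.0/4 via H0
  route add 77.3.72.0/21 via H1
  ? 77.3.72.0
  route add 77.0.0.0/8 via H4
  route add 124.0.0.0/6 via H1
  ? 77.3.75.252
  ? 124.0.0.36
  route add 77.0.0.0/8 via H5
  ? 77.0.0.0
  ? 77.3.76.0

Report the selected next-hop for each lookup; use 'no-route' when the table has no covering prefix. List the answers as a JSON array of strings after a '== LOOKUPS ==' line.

Apply in order:
  + 77.0.0.0/8 (H3) depth=8
  - 77.0.0.0/8 clear@8
  + 77.3.0.0/16 (H0) depth=16
  - 77.3.0.0/16 clear@16
  + 77.3.76.184/32 (H1) depth=32
  ? 77.3.76.184  path d0:-→d1:-→d2:-→d3:-→d4:-→d5:-→d6:-→d7:-→d8:-→d9:-→d10:-→d11:-→d12:-→d13:-→d14:-→d15:-→d16:-→d17:-→d18:-→d19:-→d20:-→d21:-→d22:-→d23:-→d24:-→d25:-→d26:-→d27:-→d28:-→d29:-→d30:-→d31:-→d32:H1  best=H1
  - 77.3.76.184/32 clear@32
  + 77.0.0.0/12 (H7) depth=12
  - 77.0.0.0/12 clear@12
  + 77.3.76.0/24 (H5) depth=24
  + 127.211.62.13/32 (H4) depth=32
  + 112.0.0.0/4 (H0) depth=4
  + 77.3.72.0/21 (H1) depth=21
  ? 77.3.72.0  path d0:-→d1:-→d2:-→d3:-→d4:-→d5:-→d6:-→d7:-→d8:-→d9:-→d10:-→d11:-→d12:-→d13:-→d14:-→d15:-→d16:-→d17:-→d18:-→d19:-→d20:-→d21:H1  best=H1
  + 77.0.0.0/8 (H4) depth=8
  + 124.0.0.0/6 (H1) depth=6
  ? 77.3.75.252  path d0:-→d1:-→d2:-→d3:-→d4:-→d5:-→d6:-→d7:-→d8:H4→d9:-→d10:-→d11:-→d12:-→d13:-→d14:-→d15:-→d16:-→d17:-→d18:-→d19:-→d20:-→d21:H1  best=H1
  ? 124.0.0.36  path d0:-→d1:-→d2:-→d3:-→d4:H0→d5:-→d6:H1  best=H1
  + 77.0.0.0/8 (H5) depth=8
  ? 77.0.0.0  path d0:-→d1:-→d2:-→d3:-→d4:-→d5:-→d6:-→d7:-→d8:H5→d9:-→d10:-→d11:-→d12:-→d13:-→d14:-  best=H5
  ? 77.3.76.0  path d0:-→d1:-→d2:-→d3:-→d4:-→d5:-→d6:-→d7:-→d8:H5→d9:-→d10:-→d11:-→d12:-→d13:-→d14:-→d15:-→d16:-→d17:-→d18:-→d19:-→d20:-→d21:H1→d22:-→d23:-→d24:H5  best=H5

== LOOKUPS ==
["H1","H1","H1","H1","H5","H5"]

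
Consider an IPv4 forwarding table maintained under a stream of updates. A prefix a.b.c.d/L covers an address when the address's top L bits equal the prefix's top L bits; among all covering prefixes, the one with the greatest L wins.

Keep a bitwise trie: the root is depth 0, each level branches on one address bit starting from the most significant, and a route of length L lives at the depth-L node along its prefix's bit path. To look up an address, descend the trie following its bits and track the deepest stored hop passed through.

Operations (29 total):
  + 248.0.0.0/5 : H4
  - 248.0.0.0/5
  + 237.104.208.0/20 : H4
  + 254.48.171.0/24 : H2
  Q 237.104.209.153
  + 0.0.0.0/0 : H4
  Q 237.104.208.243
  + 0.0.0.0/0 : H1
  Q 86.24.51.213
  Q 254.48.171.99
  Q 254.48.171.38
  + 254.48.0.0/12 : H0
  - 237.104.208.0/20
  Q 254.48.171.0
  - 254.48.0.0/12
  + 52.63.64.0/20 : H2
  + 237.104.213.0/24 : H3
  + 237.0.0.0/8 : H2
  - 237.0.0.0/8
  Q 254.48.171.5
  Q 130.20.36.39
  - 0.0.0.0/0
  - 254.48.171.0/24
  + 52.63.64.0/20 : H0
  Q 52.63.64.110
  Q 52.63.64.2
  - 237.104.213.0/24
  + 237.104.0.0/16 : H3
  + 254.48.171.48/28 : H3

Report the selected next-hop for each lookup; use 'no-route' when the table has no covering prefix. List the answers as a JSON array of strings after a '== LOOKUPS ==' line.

Apply in order:
  add 248.0.0.0/5 -> H4 at depth 5
  del 248.0.0.0/5 (clear depth 5)
  add 237.104.208.0/20 -> H4 at depth 20
  add 254.48.171.0/24 -> H2 at depth 24
  Q 237.104.209.153: descend 11101101011010001101 ; hops seen [H4] ; pick H4
  add 0.0.0.0/0 -> H4 at depth 0
  Q 237.104.208.243: descend 11101101011010001101 ; hops seen [H4,H4] ; pick H4
  add 0.0.0.0/0 -> H1 at depth 0
  Q 86.24.51.213: descend ε ; hops seen [H1] ; pick H1
  Q 254.48.171.99: descend 111111100011000010101011 ; hops seen [H1,H2] ; pick H2
  Q 254.48.171.38: descend 111111100011000010101011 ; hops seen [H1,H2] ; pick H2
  add 254.48.0.0/12 -> H0 at depth 12
  del 237.104.208.0/20 (clear depth 20)
  Q 254.48.171.0: descend 111111100011000010101011 ; hops seen [H1,H0,H2] ; pick H2
  del 254.48.0.0/12 (clear depth 12)
  add 52.63.64.0/20 -> H2 at depth 20
  add 237.104.213.0/24 -> H3 at depth 24
  add 237.0.0.0/8 -> H2 at depth 8
  del 237.0.0.0/8 (clear depth 8)
  Q 254.48.171.5: descend 111111100011000010101011 ; hops seen [H1,H2] ; pick H2
  Q 130.20.36.39: descend 1 ; hops seen [H1] ; pick H1
  del 0.0.0.0/0 (clear depth 0)
  del 254.48.171.0/24 (clear depth 24)
  add 52.63.64.0/20 -> H0 at depth 20
  Q 52.63.64.110: descend 00110100001111110100 ; hops seen [H0] ; pick H0
  Q 52.63.64.2: descend 00110100001111110100 ; hops seen [H0] ; pick H0
  del 237.104.213.0/24 (clear depth 24)
  add 237.104.0.0/16 -> H3 at depth 16
  add 254.48.171.48/28 -> H3 at depth 28

== LOOKUPS ==
["H4","H4","H1","H2","H2","H2","H2","H1","H0","H0"]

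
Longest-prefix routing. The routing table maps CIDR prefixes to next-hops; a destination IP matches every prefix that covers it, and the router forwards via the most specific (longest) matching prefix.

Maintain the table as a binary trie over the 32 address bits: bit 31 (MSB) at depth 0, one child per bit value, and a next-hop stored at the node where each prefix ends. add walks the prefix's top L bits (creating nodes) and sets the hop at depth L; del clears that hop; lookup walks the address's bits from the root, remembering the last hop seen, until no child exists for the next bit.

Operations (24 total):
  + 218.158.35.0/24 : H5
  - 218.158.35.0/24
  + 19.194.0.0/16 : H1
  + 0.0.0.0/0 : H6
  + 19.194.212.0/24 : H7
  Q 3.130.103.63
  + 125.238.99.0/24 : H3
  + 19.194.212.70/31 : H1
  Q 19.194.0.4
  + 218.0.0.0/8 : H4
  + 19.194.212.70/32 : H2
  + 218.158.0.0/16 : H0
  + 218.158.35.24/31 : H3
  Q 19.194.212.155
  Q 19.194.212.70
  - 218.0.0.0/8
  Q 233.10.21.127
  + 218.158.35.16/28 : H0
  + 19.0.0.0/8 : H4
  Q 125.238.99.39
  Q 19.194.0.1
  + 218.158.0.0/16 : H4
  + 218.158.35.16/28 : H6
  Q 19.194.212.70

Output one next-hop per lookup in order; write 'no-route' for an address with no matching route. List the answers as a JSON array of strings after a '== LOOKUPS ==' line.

Apply in order:
  add 218.158.35.0/24 -> H5 at depth 24
  del 218.158.35.0/24 (clear depth 24)
  add 19.194.0.0/16 -> H1 at depth 16
  add 0.0.0.0/0 -> H6 at depth 0
  add 19.194.212.0/24 -> H7 at depth 24
  ? 3.130.103.63  path d0:H6→d1:-→d2:-→d3:-  best=H6
  add 125.238.99.0/24 -> H3 at depth 24
  add 19.194.212.70/31 -> H1 at depth 31
  ? 19.194.0.4  path d0:H6→d1:-→d2:-→d3:-→d4:-→d5:-→d6:-→d7:-→d8:-→d9:-→d10:-→d11:-→d12:-→d13:-→d14:-→d15:-→d16:H1  best=H1
  add 218.0.0.0/8 -> H4 at depth 8
  add 19.194.212.70/32 -> H2 at depth 32
  add 218.158.0.0/16 -> H0 at depth 16
  add 218.158.35.24/31 -> H3 at depth 31
  ? 19.194.212.155  path d0:H6→d1:-→d2:-→d3:-→d4:-→d5:-→d6:-→d7:-→d8:-→d9:-→d10:-→d11:-→d12:-→d13:-→d14:-→d15:-→d16:H1→d17:-→d18:-→d19:-→d20:-→d21:-→d22:-→d23:-→d24:H7  best=H7
  ? 19.194.212.70  path d0:H6→d1:-→d2:-→d3:-→d4:-→d5:-→d6:-→d7:-→d8:-→d9:-→d10:-→d11:-→d12:-→d13:-→d14:-→d15:-→d16:H1→d17:-→d18:-→d19:-→d20:-→d21:-→d22:-→d23:-→d24:H7→d25:-→d26:-→d27:-→d28:-→d29:-→d30:-→d31:H1→d32:H2  best=H2
  del 218.0.0.0/8 (clear depth 8)
  ? 233.10.21.127  path d0:H6→d1:-→d2:-  best=H6
  add 218.158.35.16/28 -> H0 at depth 28
  add 19.0.0.0/8 -> H4 at depth 8
  ? 125.238.99.39  path d0:H6→d1:-→d2:-→d3:-→d4:-→d5:-→d6:-→d7:-→d8:-→d9:-→d10:-→d11:-→d12:-→d13:-→d14:-→d15:-→d16:-→d17:-→d18:-→d19:-→d20:-→d21:-→d22:-→d23:-→d24:H3  best=H3
  ? 19.194.0.1  path d0:H6→d1:-→d2:-→d3:-→d4:-→d5:-→d6:-→d7:-→d8:H4→d9:-→d10:-→d11:-→d12:-→d13:-→d14:-→d15:-→d16:H1  best=H1
  add 218.158.0.0/16 -> H4 at depth 16
  add 218.158.35.16/28 -> H6 at depth 28
  ? 19.194.212.70  path d0:H6→d1:-→d2:-→d3:-→d4:-→d5:-→d6:-→d7:-→d8:H4→d9:-→d10:-→d11:-→d12:-→d13:-→d14:-→d15:-→d16:H1→d17:-→d18:-→d19:-→d20:-→d21:-→d22:-→d23:-→d24:H7→d25:-→d26:-→d27:-→d28:-→d29:-→d30:-→d31:H1→d32:H2  best=H2

== LOOKUPS ==
["H6","H1","H7","H2","H6","H3","H1","H2"]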